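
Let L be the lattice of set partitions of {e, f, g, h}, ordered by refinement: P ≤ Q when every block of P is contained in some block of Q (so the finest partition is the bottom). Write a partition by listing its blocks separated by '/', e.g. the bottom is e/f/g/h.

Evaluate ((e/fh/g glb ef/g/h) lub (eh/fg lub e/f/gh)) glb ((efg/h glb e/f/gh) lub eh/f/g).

e/fh/g ∧ ef/g/h = e/f/g/h
eh/fg ∨ e/f/gh = efgh
e/f/g/h ∨ efgh = efgh
efg/h ∧ e/f/gh = e/f/g/h
e/f/g/h ∨ eh/f/g = eh/f/g
efgh ∧ eh/f/g = eh/f/g

eh/f/g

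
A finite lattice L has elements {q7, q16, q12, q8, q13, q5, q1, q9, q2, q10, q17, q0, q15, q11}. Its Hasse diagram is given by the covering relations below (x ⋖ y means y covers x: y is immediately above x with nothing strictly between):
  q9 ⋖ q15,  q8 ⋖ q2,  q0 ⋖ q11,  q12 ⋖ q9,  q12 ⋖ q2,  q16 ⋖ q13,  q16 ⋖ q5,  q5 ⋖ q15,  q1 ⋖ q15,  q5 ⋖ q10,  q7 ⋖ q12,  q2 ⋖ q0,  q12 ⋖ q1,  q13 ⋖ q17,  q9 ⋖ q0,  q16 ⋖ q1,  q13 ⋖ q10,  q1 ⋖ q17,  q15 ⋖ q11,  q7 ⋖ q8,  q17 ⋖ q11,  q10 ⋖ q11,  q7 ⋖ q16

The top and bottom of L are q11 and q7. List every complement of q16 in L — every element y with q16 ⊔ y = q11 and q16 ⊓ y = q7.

q0, q2, q8

Need y with q16 ∨ y = q11 and q16 ∧ y = q7.
Checking each element gives: q0, q2, q8.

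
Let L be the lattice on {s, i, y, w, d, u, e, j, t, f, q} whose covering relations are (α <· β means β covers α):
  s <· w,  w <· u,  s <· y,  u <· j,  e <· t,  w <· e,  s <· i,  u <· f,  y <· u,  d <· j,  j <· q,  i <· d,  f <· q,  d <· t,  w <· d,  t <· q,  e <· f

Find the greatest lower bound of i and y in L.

s

Common lower bounds of {i, y}: s.
The greatest among these is s.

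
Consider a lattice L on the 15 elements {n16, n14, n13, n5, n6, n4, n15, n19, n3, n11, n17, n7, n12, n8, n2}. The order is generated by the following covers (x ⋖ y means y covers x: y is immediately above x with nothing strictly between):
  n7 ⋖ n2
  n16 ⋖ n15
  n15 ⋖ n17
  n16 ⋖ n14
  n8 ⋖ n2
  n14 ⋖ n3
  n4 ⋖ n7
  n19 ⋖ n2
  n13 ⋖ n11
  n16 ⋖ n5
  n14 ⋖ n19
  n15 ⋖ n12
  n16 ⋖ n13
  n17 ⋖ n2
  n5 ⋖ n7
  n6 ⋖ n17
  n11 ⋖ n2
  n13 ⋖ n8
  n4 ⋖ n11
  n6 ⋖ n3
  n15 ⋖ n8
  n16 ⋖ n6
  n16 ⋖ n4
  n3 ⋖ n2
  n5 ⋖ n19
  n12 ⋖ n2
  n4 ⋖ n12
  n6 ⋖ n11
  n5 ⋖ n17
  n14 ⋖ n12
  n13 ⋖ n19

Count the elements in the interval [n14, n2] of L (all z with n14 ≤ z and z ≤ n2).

The interval [n14, n2] = {n12, n14, n19, n2, n3}, which has 5 elements.

5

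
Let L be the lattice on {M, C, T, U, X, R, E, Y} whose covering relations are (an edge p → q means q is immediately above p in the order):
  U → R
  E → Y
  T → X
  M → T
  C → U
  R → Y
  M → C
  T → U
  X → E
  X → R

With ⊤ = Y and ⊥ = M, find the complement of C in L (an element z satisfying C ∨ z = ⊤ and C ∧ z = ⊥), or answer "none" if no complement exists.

Need z with C ∨ z = Y and C ∧ z = M.
Checking each element gives: E.

E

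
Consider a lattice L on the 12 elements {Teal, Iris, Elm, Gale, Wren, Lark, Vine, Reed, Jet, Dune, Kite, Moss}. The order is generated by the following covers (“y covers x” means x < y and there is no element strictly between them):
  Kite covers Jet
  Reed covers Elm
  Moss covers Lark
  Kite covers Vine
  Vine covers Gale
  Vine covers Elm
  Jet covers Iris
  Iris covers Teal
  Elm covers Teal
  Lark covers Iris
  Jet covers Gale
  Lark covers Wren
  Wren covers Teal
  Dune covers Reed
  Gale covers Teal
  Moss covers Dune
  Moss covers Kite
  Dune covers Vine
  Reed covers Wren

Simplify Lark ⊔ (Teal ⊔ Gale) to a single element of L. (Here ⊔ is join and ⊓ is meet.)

Moss

Teal ∨ Gale = Gale
Lark ∨ Gale = Moss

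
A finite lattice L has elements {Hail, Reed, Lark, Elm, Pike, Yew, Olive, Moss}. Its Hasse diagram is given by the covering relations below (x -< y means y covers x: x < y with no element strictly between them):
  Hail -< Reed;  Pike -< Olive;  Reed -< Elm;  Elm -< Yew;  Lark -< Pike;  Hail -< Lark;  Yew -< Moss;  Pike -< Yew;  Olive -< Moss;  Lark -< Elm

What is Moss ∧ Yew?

Yew

Common lower bounds of {Moss, Yew}: Elm, Hail, Lark, Pike, Reed, Yew.
The greatest among these is Yew.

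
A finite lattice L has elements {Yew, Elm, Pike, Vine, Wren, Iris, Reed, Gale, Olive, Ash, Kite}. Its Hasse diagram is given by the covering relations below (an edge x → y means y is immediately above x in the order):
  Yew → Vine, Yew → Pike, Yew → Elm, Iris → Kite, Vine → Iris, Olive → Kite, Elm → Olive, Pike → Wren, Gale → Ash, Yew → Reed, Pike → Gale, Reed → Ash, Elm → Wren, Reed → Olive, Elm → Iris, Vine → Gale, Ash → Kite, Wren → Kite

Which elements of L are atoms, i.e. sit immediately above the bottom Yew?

Elm, Pike, Reed, Vine

The atoms are exactly the elements that cover Yew: Elm, Pike, Reed, Vine.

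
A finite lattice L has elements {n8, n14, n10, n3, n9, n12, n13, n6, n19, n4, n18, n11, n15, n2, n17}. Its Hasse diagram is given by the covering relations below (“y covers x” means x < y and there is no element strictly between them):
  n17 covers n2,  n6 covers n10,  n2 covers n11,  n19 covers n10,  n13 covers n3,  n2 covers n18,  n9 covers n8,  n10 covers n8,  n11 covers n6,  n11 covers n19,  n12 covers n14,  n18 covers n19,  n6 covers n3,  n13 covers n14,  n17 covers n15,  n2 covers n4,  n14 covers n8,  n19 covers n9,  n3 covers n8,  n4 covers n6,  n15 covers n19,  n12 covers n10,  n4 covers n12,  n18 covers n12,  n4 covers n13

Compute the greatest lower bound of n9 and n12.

n8

Common lower bounds of {n9, n12}: n8.
The greatest among these is n8.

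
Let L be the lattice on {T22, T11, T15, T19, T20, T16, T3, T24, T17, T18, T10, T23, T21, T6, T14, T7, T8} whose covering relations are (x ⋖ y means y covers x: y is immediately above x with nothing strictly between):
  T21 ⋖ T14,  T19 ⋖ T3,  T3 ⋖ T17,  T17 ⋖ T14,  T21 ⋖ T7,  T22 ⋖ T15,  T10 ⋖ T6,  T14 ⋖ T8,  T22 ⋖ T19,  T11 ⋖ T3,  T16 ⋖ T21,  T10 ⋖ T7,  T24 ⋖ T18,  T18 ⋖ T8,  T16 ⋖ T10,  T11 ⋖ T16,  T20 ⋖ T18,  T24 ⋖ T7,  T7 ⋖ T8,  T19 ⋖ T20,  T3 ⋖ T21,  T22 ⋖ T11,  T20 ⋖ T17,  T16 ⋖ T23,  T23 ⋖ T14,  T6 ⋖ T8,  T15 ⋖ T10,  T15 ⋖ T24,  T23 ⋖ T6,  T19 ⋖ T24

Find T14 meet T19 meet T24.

T19

Common lower bounds of {T14, T19, T24}: T19, T22.
The greatest among these is T19.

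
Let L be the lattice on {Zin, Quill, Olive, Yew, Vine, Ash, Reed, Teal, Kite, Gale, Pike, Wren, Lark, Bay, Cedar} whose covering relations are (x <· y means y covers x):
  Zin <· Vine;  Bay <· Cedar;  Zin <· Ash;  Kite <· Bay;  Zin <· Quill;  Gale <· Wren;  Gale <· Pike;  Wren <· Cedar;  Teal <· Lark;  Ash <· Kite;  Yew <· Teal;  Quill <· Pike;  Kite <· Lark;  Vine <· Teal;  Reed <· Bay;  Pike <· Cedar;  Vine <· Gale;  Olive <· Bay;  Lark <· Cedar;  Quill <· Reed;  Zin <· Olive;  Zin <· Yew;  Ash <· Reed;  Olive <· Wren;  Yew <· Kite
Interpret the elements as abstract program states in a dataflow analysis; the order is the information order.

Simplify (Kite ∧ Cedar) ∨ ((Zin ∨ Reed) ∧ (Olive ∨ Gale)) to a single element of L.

Kite

Kite ∧ Cedar = Kite
Zin ∨ Reed = Reed
Olive ∨ Gale = Wren
Reed ∧ Wren = Zin
Kite ∨ Zin = Kite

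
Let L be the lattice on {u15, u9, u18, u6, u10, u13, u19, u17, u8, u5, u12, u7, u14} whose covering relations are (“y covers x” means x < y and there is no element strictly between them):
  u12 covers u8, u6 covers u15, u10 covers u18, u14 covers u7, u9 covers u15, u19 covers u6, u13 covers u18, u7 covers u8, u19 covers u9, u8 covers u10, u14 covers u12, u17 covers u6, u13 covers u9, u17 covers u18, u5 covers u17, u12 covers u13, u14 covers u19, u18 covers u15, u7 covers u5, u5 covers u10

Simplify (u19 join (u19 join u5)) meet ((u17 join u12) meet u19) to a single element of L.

u19

u19 ∨ u5 = u14
u19 ∨ u14 = u14
u17 ∨ u12 = u14
u14 ∧ u19 = u19
u14 ∧ u19 = u19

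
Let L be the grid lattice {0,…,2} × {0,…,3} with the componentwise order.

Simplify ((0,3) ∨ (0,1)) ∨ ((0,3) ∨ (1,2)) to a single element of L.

(1,3)

(0,3) ∨ (0,1) = (0,3)
(0,3) ∨ (1,2) = (1,3)
(0,3) ∨ (1,3) = (1,3)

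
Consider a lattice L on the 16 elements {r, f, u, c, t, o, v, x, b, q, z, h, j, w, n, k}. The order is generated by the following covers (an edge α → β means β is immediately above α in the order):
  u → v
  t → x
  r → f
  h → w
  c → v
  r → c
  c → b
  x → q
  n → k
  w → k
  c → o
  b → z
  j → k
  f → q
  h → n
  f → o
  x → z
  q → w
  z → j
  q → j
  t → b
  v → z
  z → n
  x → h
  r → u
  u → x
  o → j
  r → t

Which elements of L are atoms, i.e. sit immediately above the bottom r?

c, f, t, u

The atoms are exactly the elements that cover r: c, f, t, u.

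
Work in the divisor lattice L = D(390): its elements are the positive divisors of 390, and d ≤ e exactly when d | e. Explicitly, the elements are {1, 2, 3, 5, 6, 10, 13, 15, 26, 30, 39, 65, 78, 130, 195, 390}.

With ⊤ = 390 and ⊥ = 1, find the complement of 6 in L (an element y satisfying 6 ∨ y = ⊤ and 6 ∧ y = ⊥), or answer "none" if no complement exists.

Need y with 6 ∨ y = 390 and 6 ∧ y = 1.
Checking each element gives: 65.

65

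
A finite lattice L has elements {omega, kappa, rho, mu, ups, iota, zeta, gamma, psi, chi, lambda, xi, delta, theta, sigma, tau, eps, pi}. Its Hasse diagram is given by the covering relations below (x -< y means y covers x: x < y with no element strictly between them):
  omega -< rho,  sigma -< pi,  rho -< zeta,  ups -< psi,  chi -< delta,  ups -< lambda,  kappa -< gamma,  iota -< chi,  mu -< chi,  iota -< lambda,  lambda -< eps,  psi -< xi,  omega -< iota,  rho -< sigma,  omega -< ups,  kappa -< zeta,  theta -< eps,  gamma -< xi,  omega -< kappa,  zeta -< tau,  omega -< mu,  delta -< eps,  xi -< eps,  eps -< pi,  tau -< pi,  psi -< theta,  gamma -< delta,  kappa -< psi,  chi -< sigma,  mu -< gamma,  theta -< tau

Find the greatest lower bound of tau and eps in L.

Common lower bounds of {tau, eps}: kappa, omega, psi, theta, ups.
The greatest among these is theta.

theta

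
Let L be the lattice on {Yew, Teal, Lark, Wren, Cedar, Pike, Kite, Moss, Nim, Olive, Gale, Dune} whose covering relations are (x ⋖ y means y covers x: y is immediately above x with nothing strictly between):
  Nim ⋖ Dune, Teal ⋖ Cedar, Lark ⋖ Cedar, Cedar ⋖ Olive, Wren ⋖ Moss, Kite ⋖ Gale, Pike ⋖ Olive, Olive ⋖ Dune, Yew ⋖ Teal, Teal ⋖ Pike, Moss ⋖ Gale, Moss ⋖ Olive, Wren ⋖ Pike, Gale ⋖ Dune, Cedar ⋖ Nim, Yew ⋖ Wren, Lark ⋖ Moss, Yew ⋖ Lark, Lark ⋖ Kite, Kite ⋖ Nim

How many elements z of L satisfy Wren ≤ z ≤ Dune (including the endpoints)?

6

The interval [Wren, Dune] = {Dune, Gale, Moss, Olive, Pike, Wren}, which has 6 elements.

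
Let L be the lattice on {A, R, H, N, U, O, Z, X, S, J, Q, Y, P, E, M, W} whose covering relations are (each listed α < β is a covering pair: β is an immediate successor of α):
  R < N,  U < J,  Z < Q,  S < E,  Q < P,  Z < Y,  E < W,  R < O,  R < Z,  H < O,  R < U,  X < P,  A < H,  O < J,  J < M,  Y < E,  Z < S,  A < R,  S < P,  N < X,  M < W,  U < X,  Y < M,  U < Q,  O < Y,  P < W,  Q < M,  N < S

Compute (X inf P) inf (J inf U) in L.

U

X ∧ P = X
J ∧ U = U
X ∧ U = U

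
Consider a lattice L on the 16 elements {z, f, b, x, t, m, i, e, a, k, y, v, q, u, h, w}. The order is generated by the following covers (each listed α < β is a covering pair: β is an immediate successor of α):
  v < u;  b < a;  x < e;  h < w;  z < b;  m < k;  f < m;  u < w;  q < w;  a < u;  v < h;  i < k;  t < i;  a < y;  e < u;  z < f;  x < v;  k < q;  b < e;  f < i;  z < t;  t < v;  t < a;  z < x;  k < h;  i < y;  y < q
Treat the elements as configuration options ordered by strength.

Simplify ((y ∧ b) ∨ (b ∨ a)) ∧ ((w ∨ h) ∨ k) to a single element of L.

y ∧ b = b
b ∨ a = a
b ∨ a = a
w ∨ h = w
w ∨ k = w
a ∧ w = a

a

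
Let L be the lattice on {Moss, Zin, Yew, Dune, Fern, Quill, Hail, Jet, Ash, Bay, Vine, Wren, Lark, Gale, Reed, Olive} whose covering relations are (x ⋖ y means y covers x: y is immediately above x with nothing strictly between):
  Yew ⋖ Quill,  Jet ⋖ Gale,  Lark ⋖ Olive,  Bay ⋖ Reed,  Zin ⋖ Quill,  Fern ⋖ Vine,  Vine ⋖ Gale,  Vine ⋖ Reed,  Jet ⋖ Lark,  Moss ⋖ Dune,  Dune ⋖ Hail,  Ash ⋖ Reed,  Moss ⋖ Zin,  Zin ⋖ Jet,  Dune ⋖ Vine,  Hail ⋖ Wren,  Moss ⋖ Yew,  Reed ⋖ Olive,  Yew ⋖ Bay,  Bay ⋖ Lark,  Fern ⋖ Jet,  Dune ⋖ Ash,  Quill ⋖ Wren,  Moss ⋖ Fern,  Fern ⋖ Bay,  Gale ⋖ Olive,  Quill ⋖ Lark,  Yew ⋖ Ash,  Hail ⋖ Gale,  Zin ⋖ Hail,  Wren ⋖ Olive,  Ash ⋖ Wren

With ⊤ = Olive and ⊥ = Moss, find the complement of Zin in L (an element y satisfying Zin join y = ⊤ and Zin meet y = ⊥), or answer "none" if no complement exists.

Need y with Zin ∨ y = Olive and Zin ∧ y = Moss.
Checking each element gives: Reed.

Reed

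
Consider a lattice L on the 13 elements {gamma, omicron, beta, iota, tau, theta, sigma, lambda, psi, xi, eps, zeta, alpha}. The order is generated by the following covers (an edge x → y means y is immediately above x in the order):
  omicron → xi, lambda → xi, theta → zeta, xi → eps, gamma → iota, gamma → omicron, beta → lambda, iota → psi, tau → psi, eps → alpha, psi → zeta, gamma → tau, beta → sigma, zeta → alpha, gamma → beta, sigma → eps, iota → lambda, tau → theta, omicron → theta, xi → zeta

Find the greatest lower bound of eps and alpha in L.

Common lower bounds of {eps, alpha}: beta, eps, gamma, iota, lambda, omicron, sigma, xi.
The greatest among these is eps.

eps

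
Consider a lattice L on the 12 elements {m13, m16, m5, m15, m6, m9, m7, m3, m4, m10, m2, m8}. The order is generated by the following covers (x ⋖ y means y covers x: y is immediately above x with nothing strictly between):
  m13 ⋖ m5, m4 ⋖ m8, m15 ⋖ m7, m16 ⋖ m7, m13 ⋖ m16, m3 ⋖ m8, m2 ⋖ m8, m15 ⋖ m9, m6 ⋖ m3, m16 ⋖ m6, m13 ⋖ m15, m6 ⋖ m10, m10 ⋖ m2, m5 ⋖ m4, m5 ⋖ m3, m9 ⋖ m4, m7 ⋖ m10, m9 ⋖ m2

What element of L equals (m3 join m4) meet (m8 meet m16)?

m16

m3 ∨ m4 = m8
m8 ∧ m16 = m16
m8 ∧ m16 = m16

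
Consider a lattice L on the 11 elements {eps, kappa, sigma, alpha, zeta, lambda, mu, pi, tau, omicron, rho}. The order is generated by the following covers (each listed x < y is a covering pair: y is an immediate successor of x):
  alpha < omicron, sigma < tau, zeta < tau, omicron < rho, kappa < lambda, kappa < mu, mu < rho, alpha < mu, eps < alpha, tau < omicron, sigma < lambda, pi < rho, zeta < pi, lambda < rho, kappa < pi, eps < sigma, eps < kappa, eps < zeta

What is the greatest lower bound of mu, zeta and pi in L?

eps

Common lower bounds of {mu, zeta, pi}: eps.
The greatest among these is eps.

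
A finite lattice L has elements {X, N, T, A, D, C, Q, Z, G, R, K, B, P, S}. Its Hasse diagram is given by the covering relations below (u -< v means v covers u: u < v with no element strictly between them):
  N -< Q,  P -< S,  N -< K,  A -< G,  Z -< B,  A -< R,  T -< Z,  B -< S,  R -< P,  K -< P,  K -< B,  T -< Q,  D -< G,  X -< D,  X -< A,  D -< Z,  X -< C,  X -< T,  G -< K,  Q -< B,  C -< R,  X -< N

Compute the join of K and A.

Common upper bounds of {K, A}: B, K, P, S.
The least among these is K.

K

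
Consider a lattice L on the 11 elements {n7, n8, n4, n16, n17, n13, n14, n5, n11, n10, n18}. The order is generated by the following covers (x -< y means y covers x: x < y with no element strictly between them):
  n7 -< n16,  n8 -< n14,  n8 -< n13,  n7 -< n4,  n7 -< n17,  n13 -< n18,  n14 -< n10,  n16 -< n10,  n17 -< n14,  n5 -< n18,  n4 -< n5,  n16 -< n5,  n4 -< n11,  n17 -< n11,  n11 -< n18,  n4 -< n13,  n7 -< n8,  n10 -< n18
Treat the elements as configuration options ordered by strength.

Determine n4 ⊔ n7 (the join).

Common upper bounds of {n4, n7}: n11, n13, n18, n4, n5.
The least among these is n4.

n4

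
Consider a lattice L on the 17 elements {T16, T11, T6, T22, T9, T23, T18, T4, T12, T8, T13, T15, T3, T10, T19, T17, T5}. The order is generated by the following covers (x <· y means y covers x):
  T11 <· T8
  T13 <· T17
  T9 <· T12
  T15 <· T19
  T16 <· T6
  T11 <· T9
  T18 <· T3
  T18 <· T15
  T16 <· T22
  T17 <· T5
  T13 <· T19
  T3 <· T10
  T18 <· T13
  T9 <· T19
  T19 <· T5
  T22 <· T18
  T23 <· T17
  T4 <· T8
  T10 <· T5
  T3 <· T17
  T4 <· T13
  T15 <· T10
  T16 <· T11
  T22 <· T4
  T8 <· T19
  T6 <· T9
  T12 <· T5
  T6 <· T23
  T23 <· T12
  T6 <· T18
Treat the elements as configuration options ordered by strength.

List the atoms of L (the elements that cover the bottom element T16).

T11, T22, T6

The atoms are exactly the elements that cover T16: T11, T22, T6.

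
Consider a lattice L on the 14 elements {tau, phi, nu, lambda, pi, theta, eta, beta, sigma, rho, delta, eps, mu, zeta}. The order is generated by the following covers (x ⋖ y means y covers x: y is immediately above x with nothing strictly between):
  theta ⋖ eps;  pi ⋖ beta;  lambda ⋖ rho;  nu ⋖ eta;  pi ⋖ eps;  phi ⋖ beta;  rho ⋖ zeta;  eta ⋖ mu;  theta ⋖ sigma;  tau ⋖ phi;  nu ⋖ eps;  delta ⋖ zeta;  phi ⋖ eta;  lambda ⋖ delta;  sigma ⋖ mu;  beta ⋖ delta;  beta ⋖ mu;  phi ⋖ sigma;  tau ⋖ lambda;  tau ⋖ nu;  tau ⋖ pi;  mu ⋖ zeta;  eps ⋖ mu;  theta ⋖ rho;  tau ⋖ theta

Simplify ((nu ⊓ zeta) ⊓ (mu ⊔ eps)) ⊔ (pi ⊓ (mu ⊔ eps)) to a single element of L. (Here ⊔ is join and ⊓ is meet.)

eps

nu ∧ zeta = nu
mu ∨ eps = mu
nu ∧ mu = nu
mu ∨ eps = mu
pi ∧ mu = pi
nu ∨ pi = eps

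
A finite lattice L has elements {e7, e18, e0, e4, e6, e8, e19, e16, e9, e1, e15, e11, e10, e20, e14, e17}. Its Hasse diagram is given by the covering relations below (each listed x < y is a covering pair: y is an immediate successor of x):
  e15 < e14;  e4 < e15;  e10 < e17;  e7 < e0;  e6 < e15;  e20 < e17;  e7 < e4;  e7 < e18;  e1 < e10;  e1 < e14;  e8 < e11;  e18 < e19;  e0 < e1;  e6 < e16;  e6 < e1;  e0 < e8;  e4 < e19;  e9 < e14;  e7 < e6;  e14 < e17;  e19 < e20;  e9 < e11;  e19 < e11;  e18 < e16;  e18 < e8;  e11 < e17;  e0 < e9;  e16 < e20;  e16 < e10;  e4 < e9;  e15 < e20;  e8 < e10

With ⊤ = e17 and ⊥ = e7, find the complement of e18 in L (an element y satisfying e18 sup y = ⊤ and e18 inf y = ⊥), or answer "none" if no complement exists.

e14

Need y with e18 ∨ y = e17 and e18 ∧ y = e7.
Checking each element gives: e14.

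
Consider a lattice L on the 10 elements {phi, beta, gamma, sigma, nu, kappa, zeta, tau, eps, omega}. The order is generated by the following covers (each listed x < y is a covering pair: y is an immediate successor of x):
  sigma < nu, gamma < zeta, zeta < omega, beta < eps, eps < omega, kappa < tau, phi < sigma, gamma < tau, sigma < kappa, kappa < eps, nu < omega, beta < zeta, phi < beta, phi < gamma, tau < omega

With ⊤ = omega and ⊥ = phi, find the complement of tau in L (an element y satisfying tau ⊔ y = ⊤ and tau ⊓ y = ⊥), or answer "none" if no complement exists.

beta

Need y with tau ∨ y = omega and tau ∧ y = phi.
Checking each element gives: beta.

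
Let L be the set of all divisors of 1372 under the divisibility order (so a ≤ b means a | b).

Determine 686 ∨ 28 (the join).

In the divisibility order, the join is the least common multiple: lcm(686, 28) = 1372.

1372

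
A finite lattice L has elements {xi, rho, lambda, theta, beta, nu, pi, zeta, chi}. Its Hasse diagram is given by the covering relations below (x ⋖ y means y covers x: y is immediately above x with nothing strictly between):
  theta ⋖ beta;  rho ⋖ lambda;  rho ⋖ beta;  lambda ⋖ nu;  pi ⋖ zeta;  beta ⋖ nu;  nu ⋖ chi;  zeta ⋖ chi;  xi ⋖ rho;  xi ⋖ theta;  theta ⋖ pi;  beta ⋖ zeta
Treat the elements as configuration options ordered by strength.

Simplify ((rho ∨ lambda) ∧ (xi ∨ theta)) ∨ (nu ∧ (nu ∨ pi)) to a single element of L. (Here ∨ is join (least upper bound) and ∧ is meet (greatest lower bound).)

rho ∨ lambda = lambda
xi ∨ theta = theta
lambda ∧ theta = xi
nu ∨ pi = chi
nu ∧ chi = nu
xi ∨ nu = nu

nu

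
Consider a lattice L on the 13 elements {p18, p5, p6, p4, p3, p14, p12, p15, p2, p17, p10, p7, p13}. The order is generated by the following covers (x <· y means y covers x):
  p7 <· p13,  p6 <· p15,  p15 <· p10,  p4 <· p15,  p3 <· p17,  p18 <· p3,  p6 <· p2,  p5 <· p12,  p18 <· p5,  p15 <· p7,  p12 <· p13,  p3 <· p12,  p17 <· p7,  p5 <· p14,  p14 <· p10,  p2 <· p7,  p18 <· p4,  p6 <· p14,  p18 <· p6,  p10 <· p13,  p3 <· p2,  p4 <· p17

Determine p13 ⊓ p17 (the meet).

p17

Common lower bounds of {p13, p17}: p17, p18, p3, p4.
The greatest among these is p17.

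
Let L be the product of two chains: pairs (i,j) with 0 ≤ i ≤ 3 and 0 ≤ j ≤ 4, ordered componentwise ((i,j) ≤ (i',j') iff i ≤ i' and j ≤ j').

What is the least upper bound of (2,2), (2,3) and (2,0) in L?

(2,3)

Common upper bounds of {(2,2), (2,3), (2,0)}: (2,3), (2,4), (3,3), (3,4).
The least among these is (2,3).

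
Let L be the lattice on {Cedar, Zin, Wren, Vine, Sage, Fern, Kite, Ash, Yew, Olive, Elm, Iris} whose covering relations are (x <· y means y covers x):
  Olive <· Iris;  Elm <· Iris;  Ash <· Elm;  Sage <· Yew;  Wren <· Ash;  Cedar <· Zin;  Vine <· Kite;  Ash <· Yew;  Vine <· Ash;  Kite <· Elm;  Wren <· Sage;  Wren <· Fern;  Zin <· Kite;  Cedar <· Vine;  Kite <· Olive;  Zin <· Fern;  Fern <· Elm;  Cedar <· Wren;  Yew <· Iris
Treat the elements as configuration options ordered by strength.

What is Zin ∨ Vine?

Common upper bounds of {Zin, Vine}: Elm, Iris, Kite, Olive.
The least among these is Kite.

Kite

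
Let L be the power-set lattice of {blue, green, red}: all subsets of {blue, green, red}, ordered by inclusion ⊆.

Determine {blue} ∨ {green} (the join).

Common upper bounds of {{blue}, {green}}: {blue,green,red}, {blue,green}.
The least among these is {blue,green}.

{blue,green}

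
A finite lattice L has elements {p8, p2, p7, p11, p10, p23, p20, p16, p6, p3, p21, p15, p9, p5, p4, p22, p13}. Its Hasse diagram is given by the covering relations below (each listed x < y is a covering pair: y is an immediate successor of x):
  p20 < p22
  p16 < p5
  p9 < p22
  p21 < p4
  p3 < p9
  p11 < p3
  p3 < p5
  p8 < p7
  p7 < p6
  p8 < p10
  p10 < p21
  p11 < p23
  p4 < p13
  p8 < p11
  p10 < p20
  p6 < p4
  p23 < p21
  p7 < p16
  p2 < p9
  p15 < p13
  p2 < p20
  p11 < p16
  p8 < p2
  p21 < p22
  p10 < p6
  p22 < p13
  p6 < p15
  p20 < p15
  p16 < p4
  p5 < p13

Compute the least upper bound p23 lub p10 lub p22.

Common upper bounds of {p23, p10, p22}: p13, p22.
The least among these is p22.

p22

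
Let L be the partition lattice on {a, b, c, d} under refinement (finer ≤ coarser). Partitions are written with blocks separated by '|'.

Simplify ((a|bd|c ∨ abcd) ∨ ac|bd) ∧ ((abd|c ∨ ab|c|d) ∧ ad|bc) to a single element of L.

ad|b|c

a|bd|c ∨ abcd = abcd
abcd ∨ ac|bd = abcd
abd|c ∨ ab|c|d = abd|c
abd|c ∧ ad|bc = ad|b|c
abcd ∧ ad|b|c = ad|b|c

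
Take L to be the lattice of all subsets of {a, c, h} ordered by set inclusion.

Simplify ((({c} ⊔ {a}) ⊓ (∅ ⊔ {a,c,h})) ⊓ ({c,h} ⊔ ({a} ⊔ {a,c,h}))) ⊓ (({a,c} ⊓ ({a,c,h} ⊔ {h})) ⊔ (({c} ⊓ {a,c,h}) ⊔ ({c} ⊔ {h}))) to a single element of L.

{a,c}

{c} ∨ {a} = {a,c}
∅ ∨ {a,c,h} = {a,c,h}
{a,c} ∧ {a,c,h} = {a,c}
{a} ∨ {a,c,h} = {a,c,h}
{c,h} ∨ {a,c,h} = {a,c,h}
{a,c} ∧ {a,c,h} = {a,c}
{a,c,h} ∨ {h} = {a,c,h}
{a,c} ∧ {a,c,h} = {a,c}
{c} ∧ {a,c,h} = {c}
{c} ∨ {h} = {c,h}
{c} ∨ {c,h} = {c,h}
{a,c} ∨ {c,h} = {a,c,h}
{a,c} ∧ {a,c,h} = {a,c}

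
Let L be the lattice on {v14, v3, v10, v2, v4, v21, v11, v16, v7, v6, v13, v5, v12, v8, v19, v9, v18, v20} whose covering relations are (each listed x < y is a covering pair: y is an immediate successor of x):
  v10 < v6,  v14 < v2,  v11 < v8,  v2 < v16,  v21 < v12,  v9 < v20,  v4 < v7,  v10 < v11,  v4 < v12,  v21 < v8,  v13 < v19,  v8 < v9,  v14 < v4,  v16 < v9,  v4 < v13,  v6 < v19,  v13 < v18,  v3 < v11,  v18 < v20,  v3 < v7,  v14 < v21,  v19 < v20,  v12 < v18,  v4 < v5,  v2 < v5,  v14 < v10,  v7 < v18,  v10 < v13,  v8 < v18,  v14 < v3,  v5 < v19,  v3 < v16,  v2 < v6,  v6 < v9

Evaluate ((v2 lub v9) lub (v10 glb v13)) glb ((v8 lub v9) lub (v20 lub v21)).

v9

v2 ∨ v9 = v9
v10 ∧ v13 = v10
v9 ∨ v10 = v9
v8 ∨ v9 = v9
v20 ∨ v21 = v20
v9 ∨ v20 = v20
v9 ∧ v20 = v9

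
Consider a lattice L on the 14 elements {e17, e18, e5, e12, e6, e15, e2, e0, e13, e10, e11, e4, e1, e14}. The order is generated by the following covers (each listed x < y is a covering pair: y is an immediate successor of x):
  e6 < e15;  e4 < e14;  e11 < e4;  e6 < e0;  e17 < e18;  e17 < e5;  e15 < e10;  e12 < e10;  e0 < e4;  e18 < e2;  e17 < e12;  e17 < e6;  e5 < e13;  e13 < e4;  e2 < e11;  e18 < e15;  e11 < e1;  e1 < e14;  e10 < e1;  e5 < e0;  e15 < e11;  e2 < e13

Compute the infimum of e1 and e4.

Common lower bounds of {e1, e4}: e11, e15, e17, e18, e2, e6.
The greatest among these is e11.

e11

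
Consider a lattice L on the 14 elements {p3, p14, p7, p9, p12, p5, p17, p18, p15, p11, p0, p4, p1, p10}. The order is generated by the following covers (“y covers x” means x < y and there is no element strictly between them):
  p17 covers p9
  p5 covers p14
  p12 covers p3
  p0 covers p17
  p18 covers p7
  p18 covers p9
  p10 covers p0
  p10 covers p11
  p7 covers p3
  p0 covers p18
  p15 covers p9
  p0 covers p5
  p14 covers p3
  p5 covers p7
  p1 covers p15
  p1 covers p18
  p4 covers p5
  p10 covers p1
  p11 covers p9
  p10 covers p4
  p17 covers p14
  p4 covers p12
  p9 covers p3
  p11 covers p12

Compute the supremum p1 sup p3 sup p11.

p10

Common upper bounds of {p1, p3, p11}: p10.
The least among these is p10.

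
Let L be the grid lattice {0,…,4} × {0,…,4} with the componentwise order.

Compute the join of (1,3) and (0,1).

(1,3)

Common upper bounds of {(1,3), (0,1)}: (1,3), (1,4), (2,3), (2,4), (3,3), (3,4), (4,3), (4,4).
The least among these is (1,3).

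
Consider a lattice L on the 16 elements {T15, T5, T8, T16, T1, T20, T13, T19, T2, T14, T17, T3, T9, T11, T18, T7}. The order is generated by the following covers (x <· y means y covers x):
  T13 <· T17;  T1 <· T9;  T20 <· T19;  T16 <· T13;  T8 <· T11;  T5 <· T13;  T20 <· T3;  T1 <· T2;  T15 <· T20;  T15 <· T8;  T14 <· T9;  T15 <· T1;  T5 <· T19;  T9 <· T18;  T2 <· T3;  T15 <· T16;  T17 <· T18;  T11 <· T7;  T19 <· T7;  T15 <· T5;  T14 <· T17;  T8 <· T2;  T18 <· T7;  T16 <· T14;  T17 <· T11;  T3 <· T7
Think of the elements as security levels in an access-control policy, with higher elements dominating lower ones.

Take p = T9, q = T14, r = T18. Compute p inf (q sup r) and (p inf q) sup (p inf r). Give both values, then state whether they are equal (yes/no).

q sup r = T18, so p inf (q sup r) = T9 inf T18 = T9.
p inf q = T14 and p inf r = T9, so (p inf q) sup (p inf r) = T14 sup T9 = T9.
Equal: yes.

T9; T9; yes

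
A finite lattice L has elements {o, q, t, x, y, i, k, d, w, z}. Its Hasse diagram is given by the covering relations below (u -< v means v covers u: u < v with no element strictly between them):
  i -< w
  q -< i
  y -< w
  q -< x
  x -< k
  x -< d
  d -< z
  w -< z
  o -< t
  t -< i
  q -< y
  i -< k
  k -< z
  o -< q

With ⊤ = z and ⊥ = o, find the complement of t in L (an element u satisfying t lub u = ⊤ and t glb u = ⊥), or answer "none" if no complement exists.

d

Need u with t ∨ u = z and t ∧ u = o.
Checking each element gives: d.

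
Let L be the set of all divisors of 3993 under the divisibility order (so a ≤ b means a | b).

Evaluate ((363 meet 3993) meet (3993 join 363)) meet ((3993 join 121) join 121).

363

363 ∧ 3993 = 363
3993 ∨ 363 = 3993
363 ∧ 3993 = 363
3993 ∨ 121 = 3993
3993 ∨ 121 = 3993
363 ∧ 3993 = 363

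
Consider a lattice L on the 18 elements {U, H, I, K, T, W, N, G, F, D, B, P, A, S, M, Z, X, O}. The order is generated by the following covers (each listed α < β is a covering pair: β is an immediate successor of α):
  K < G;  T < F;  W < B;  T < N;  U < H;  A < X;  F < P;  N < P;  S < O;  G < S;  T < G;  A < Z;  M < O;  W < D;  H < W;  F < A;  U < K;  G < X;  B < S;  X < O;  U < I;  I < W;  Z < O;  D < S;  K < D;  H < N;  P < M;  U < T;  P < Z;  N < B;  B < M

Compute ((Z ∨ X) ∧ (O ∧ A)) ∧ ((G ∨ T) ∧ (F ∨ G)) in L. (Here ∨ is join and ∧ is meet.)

Z ∨ X = O
O ∧ A = A
O ∧ A = A
G ∨ T = G
F ∨ G = X
G ∧ X = G
A ∧ G = T

T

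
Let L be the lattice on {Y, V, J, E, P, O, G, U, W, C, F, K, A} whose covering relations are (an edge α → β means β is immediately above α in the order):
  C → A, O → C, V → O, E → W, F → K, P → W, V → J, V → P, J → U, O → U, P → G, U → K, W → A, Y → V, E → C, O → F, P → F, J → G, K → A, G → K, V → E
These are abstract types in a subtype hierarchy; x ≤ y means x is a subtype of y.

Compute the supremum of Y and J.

J

Common upper bounds of {Y, J}: A, G, J, K, U.
The least among these is J.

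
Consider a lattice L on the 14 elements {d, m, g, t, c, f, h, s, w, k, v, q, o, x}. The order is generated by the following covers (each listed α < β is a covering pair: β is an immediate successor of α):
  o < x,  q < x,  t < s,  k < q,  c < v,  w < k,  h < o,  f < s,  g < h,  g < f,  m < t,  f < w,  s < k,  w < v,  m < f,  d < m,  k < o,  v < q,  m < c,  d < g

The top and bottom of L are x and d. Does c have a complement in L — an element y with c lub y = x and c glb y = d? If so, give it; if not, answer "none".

Need y with c ∨ y = x and c ∧ y = d.
Checking each element gives: h.

h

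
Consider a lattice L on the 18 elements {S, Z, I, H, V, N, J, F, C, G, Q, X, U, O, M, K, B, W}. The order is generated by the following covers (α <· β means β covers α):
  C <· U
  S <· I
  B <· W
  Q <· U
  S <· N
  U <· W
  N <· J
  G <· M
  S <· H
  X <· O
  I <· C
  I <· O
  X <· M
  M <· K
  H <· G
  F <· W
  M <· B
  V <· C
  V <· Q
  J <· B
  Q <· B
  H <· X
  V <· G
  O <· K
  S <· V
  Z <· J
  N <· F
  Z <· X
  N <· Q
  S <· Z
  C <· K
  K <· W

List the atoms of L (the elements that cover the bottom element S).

H, I, N, V, Z

The atoms are exactly the elements that cover S: H, I, N, V, Z.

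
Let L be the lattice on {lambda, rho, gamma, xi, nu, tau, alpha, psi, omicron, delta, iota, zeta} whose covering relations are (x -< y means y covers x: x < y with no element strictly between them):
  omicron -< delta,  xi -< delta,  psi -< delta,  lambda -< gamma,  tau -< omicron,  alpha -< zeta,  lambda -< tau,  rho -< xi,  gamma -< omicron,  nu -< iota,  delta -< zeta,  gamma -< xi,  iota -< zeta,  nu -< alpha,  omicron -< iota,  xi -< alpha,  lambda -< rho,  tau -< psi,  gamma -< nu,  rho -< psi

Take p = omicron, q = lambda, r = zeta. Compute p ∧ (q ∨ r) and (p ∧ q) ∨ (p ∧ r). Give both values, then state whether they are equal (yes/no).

omicron; omicron; yes

q ∨ r = zeta, so p ∧ (q ∨ r) = omicron ∧ zeta = omicron.
p ∧ q = lambda and p ∧ r = omicron, so (p ∧ q) ∨ (p ∧ r) = lambda ∨ omicron = omicron.
Equal: yes.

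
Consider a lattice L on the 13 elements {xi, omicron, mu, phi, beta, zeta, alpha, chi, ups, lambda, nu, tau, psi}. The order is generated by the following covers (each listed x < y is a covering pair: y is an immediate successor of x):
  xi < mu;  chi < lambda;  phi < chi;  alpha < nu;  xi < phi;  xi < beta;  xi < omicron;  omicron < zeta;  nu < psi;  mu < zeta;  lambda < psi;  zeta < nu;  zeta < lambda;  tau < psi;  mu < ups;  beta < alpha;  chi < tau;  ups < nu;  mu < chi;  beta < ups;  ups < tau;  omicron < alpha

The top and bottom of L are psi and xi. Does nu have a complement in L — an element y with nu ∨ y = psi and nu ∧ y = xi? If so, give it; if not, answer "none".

Need y with nu ∨ y = psi and nu ∧ y = xi.
Checking each element gives: phi.

phi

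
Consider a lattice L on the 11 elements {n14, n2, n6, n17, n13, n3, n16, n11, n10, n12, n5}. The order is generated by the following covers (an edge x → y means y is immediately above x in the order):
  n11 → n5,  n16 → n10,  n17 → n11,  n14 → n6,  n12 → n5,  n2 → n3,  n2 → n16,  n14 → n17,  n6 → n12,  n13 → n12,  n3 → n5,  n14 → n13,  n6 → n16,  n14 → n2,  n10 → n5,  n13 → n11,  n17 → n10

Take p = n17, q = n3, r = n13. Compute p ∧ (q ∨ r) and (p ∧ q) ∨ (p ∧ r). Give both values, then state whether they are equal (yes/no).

n17; n14; no

q ∨ r = n5, so p ∧ (q ∨ r) = n17 ∧ n5 = n17.
p ∧ q = n14 and p ∧ r = n14, so (p ∧ q) ∨ (p ∧ r) = n14 ∨ n14 = n14.
Equal: no.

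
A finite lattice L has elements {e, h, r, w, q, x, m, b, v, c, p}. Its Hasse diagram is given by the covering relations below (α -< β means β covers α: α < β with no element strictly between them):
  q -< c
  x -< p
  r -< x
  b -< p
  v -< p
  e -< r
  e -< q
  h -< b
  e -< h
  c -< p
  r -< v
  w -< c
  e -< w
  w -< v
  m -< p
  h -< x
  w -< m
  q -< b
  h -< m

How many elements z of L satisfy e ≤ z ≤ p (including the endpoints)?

The interval [e, p] = {b, c, e, h, m, p, q, r, v, w, x}, which has 11 elements.

11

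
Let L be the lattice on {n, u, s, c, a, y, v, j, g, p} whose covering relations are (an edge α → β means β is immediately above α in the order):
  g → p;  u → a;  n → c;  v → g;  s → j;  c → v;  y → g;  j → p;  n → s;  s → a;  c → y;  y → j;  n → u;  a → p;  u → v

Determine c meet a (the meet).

n

Common lower bounds of {c, a}: n.
The greatest among these is n.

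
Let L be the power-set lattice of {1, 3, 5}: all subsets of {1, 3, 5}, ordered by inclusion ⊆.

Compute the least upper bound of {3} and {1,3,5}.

{1,3,5}

Under ⊆, join is union: {3} ∪ {1,3,5} = {1,3,5}.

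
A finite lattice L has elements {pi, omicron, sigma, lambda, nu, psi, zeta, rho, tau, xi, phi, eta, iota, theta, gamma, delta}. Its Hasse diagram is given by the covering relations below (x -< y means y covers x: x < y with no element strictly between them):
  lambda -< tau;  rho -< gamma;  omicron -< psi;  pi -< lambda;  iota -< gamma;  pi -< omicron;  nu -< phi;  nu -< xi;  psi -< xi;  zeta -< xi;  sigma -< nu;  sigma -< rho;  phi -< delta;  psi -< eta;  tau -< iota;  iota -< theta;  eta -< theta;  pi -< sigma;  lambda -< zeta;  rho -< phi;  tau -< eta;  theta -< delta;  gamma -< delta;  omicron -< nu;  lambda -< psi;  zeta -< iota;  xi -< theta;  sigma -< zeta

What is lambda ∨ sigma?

zeta

Common upper bounds of {lambda, sigma}: delta, gamma, iota, theta, xi, zeta.
The least among these is zeta.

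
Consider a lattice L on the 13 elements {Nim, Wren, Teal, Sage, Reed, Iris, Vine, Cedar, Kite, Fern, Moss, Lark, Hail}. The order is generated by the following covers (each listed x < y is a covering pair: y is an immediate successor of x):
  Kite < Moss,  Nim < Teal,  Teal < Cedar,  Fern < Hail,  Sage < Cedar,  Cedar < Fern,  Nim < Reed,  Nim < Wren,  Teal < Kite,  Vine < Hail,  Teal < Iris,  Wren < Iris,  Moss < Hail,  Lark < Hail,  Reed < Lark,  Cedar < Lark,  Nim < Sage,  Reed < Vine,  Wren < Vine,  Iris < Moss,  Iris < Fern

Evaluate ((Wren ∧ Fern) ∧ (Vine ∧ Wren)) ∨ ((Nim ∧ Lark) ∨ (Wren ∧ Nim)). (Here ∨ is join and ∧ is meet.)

Wren

Wren ∧ Fern = Wren
Vine ∧ Wren = Wren
Wren ∧ Wren = Wren
Nim ∧ Lark = Nim
Wren ∧ Nim = Nim
Nim ∨ Nim = Nim
Wren ∨ Nim = Wren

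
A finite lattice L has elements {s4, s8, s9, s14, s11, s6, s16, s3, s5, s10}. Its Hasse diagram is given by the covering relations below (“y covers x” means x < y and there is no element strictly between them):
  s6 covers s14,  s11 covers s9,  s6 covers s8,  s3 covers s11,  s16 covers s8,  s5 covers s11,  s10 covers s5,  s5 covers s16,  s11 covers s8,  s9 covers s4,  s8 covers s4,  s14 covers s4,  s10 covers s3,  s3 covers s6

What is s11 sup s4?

s11

Common upper bounds of {s11, s4}: s10, s11, s3, s5.
The least among these is s11.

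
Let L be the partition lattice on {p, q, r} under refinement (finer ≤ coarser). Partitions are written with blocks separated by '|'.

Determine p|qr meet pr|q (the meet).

p|q|r

The meet (common refinement) of p|qr and pr|q intersects blocks pairwise, giving p|q|r.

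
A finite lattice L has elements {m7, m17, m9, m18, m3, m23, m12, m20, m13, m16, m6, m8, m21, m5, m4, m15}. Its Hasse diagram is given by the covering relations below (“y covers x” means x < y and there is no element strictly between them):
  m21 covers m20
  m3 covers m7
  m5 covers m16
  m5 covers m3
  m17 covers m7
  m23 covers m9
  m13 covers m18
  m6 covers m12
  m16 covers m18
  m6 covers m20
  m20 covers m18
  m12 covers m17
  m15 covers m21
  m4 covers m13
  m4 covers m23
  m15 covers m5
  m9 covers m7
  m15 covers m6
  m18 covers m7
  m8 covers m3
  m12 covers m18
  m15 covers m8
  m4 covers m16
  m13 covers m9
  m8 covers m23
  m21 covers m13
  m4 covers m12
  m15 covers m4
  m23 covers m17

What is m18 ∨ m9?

Common upper bounds of {m18, m9}: m13, m15, m21, m4.
The least among these is m13.

m13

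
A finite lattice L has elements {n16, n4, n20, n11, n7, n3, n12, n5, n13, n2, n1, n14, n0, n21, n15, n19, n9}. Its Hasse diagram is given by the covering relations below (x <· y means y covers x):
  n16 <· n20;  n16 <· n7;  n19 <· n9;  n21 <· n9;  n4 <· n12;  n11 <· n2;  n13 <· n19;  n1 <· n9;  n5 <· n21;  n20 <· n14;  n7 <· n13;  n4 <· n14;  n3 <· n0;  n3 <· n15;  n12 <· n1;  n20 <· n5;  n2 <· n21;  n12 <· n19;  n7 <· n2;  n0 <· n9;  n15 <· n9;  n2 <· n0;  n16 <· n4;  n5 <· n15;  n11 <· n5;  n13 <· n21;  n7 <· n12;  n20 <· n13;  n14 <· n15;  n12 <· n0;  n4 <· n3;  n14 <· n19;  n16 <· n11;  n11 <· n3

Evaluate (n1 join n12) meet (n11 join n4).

n4

n1 ∨ n12 = n1
n11 ∨ n4 = n3
n1 ∧ n3 = n4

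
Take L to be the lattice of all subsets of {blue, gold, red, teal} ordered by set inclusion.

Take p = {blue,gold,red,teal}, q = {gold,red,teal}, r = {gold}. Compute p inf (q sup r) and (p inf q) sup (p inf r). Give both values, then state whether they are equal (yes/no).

{gold,red,teal}; {gold,red,teal}; yes

q sup r = {gold,red,teal}, so p inf (q sup r) = {blue,gold,red,teal} inf {gold,red,teal} = {gold,red,teal}.
p inf q = {gold,red,teal} and p inf r = {gold}, so (p inf q) sup (p inf r) = {gold,red,teal} sup {gold} = {gold,red,teal}.
Equal: yes.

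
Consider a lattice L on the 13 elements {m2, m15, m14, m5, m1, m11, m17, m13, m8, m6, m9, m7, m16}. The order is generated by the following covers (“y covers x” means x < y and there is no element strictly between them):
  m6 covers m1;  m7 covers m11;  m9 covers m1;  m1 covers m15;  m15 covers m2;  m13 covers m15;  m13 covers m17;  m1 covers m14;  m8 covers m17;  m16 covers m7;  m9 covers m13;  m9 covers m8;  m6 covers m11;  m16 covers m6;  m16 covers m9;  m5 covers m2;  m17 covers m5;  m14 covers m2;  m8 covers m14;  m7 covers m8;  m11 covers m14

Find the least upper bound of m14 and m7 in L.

m7

Common upper bounds of {m14, m7}: m16, m7.
The least among these is m7.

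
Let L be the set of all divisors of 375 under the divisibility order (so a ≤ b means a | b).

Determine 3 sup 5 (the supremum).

15

Common upper bounds of {3, 5}: 15, 375, 75.
The least among these is 15.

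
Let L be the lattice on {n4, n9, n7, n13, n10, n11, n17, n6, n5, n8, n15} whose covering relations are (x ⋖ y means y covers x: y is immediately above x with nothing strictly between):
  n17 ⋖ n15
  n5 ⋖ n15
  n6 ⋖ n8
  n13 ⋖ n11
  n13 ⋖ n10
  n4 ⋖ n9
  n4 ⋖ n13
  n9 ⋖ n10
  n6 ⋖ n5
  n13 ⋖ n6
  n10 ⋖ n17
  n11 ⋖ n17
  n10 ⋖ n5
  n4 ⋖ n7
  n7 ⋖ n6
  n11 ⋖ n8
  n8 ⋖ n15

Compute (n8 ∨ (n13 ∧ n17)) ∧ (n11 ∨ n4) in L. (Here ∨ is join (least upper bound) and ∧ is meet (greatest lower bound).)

n13 ∧ n17 = n13
n8 ∨ n13 = n8
n11 ∨ n4 = n11
n8 ∧ n11 = n11

n11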